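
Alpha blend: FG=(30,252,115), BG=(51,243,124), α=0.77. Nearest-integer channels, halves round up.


C = α×F + (1-α)×B, with 1-α = 0.23
R: 0.77×30 + 0.23×51 = 23.10 + 11.73 = 34.83 → 35
G: 0.77×252 + 0.23×243 = 194.04 + 55.89 = 249.93 → 250
B: 0.77×115 + 0.23×124 = 88.55 + 28.52 = 117.07 → 117
= RGB(35, 250, 117)


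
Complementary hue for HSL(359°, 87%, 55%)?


Complement = opposite side of color wheel = hue + 180°
H' = (359 + 180) mod 360 = 179°
S and L unchanged.
= HSL(179°, 87%, 55%)


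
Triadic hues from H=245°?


Triadic: equally spaced at 120° intervals
H1 = 245°
H2 = (245 + 120) mod 360 = 5°
H3 = (245 + 240) mod 360 = 125°
Triadic = 245°, 5°, 125°


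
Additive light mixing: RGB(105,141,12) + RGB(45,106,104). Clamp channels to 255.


Additive: each channel = min(255, C₁+C₂)
R: 105+45 = 150 → 150
G: 141+106 = 247 → 247
B: 12+104 = 116 → 116
= RGB(150, 247, 116)


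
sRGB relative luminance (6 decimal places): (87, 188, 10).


Linearize each channel (sRGB transfer function): c = v/255; c_lin = c/12.92 if c ≤ 0.04045, else ((c+0.055)/1.055)^2.4
  R: 87/255 ≈ 0.341176 > 0.04045 → ((0.341176+0.055)/1.055)^2.4 ≈ 0.095307
  G: 188/255 ≈ 0.737255 > 0.04045 → ((0.737255+0.055)/1.055)^2.4 ≈ 0.502886
  B: 10/255 ≈ 0.039216 ≤ 0.04045 → 0.039216/12.92 ≈ 0.003035
R_lin = 0.095307, G_lin = 0.502886, B_lin = 0.003035
L = 0.2126×R + 0.7152×G + 0.0722×B
L = 0.2126×0.095307 + 0.7152×0.502886 + 0.0722×0.003035
L ≈ 0.380146


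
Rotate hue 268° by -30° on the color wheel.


New hue = (H + rotation) mod 360
New hue = (268 -30) mod 360
= 238 mod 360
= 238°


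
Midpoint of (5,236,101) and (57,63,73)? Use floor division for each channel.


Midpoint: each channel = ⌊(C₁+C₂)/2⌋
R: ⌊(5+57)/2⌋ = 31
G: ⌊(236+63)/2⌋ = 149
B: ⌊(101+73)/2⌋ = 87
= RGB(31, 149, 87)


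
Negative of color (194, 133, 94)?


Invert: (255-R, 255-G, 255-B)
R: 255-194 = 61
G: 255-133 = 122
B: 255-94 = 161
= RGB(61, 122, 161)


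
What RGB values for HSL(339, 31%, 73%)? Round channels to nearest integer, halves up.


H=339°, S=0.31, L=0.73
C = (1-|2L-1|)×S = (1-|0.46|)×0.31 = 0.1674
H' = H/60 = 339/60 ≈ 5.6500; X = C×(1-|H' mod 2 - 1|) = 0.05859
m = L - C/2 = 0.73 - 0.0837 = 0.6463
Sector ⌊H'⌋ = 5 → (R',G',B') = (0.1674, 0.0, 0.05859)
RGB = ((R'+m)×255, (G'+m)×255, (B'+m)×255) = (207.4935, 164.8065, 179.74695)
Round half up → RGB(207, 165, 180)


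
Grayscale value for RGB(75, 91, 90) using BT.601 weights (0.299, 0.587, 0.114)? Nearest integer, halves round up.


Gray = 0.299×R + 0.587×G + 0.114×B
Gray = 0.299×75 + 0.587×91 + 0.114×90
Gray = 22.425 + 53.417 + 10.260
Gray = 86.102 → round half up → 86
Gray = 86


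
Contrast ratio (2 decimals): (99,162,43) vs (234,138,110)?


Linearize each sRGB channel c=v/255: c/12.92 if c ≤ 0.04045 else ((c+0.055)/1.055)^2.4
L = 0.2126×R_lin + 0.7152×G_lin + 0.0722×B_lin
Color 1 (99,162,43):
  R=99: 99/255≈0.3882 > 0.04045 → ((0.3882+0.055)/1.055)^2.4 ≈ 0.12477
  G=162: 162/255≈0.6353 > 0.04045 → ((0.6353+0.055)/1.055)^2.4 ≈ 0.36131
  B=43: 43/255≈0.1686 > 0.04045 → ((0.1686+0.055)/1.055)^2.4 ≈ 0.02416
  L1 = 0.2126×0.12477 + 0.7152×0.36131 + 0.0722×0.02416 ≈ 0.28668
Color 2 (234,138,110):
  R=234: 234/255≈0.9176 > 0.04045 → ((0.9176+0.055)/1.055)^2.4 ≈ 0.82279
  G=138: 138/255≈0.5412 > 0.04045 → ((0.5412+0.055)/1.055)^2.4 ≈ 0.25415
  B=110: 110/255≈0.4314 > 0.04045 → ((0.4314+0.055)/1.055)^2.4 ≈ 0.15593
  L2 = 0.2126×0.82279 + 0.7152×0.25415 + 0.0722×0.15593 ≈ 0.36795
Lighter = 0.36795, Darker = 0.28668
Ratio = (L_lighter + 0.05) / (L_darker + 0.05)
Ratio = (0.36795 + 0.05) / (0.28668 + 0.05) = 0.41795 / 0.33668 ≈ 1.2414
Ratio ≈ 1.24:1


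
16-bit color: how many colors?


Colors = 2^bits = 2^16
= 65,536 colors


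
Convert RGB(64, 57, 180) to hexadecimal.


R = 64 → 40 (hex)
G = 57 → 39 (hex)
B = 180 → B4 (hex)
Hex = #4039B4


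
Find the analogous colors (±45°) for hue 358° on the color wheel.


Base hue: 358°
Left analog: (358 - 45) mod 360 = 313°
Right analog: (358 + 45) mod 360 = 43°
Analogous hues = 313° and 43°


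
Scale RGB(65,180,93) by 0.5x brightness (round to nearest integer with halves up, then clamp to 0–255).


Multiply each channel by 0.5, round half up, clamp to [0, 255]
R: 65×0.5 = 32.5 → round → 33
G: 180×0.5 = 90
B: 93×0.5 = 46.5 → round → 47
= RGB(33, 90, 47)


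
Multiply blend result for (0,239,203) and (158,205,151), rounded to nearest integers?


Multiply: C = A×B/255, rounded to nearest integer
R: 0×158/255 = 0/255 ≈ 0.000 → 0
G: 239×205/255 = 48995/255 ≈ 192.137 → 192
B: 203×151/255 = 30653/255 ≈ 120.208 → 120
= RGB(0, 192, 120)


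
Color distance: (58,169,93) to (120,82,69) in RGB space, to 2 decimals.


d = √[(R₁-R₂)² + (G₁-G₂)² + (B₁-B₂)²]
d = √[(58-120)² + (169-82)² + (93-69)²]
d = √[3844 + 7569 + 576]
d = √11989
d ≈ 109.49


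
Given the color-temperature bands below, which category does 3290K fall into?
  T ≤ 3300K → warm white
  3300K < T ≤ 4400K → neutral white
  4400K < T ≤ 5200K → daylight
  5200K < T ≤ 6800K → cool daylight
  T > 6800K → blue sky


Temperature: 3290K
3290K ≤ 3300K → warm white
Classification: warm white


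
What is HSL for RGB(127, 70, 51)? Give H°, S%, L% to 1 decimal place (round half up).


Normalize: R'=127/255≈0.4980, G'=70/255≈0.2745, B'=51/255≈0.2000
Max=127/255, Min=51/255, Δ=Max-Min=76/255
L = (Max+Min)/2 = (127+51)/510 = 178/510 = 0.34901… → L = 34.9%
L ≤ 0.5 → S = Δ/(Max+Min) = 76/(127+51) = 76/178 = 0.42696… → S = 42.7%
(the 1/255 factors cancel in S and H, so raw channel differences can be used)
Max is R' → H = 60 × (((G-B)/Δ) mod 6) = 60 × (((70-51)/76) mod 6)
  19/76 = 0.25
  H = 60 × 0.25 = 15° → H = 15.0°
= HSL(15.0°, 42.7%, 34.9%)


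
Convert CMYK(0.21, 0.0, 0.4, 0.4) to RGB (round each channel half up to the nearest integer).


R = 255 × (1-C) × (1-K) = 255 × 0.79 × 0.60 = 120.87 → 121
G = 255 × (1-M) × (1-K) = 255 × 1.00 × 0.60 = 153
B = 255 × (1-Y) × (1-K) = 255 × 0.60 × 0.60 = 91.8 → 92
= RGB(121, 153, 92)


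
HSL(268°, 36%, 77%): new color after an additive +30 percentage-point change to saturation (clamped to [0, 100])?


Original S = 36%
Adjustment = +30 percentage points
New S = 36 + (30) = 66
Clamp to [0, 100] → 66
= HSL(268°, 66%, 77%)


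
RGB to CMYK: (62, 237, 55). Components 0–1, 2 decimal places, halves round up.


R'=62/255≈0.2431, G'=237/255≈0.9294, B'=55/255≈0.2157
K = 1 - max(R',G',B') = 1 - 237/255 = 18/255 = 0.07058… → 0.07
(1-R'-K)/(1-K) simplifies to (max-R)/max with max = 237:
C = (237-62)/237 = 175/237 = 0.73839… → 0.74
M = (237-237)/237 = 0/237 = 0 → 0.00
Y = (237-55)/237 = 182/237 = 0.76793… → 0.77
= CMYK(0.74, 0.00, 0.77, 0.07)


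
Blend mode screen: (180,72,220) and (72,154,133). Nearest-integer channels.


Screen: C = 255 - (255-A)×(255-B)/255, rounded to nearest integer
R: 255 - (255-180)×(255-72)/255 = 255 - 13725/255 ≈ 255 - 53.824 = 201.176 → 201
G: 255 - (255-72)×(255-154)/255 = 255 - 18483/255 ≈ 255 - 72.482 = 182.518 → 183
B: 255 - (255-220)×(255-133)/255 = 255 - 4270/255 ≈ 255 - 16.745 = 238.255 → 238
= RGB(201, 183, 238)


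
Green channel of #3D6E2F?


Color: #3D6E2F
R = 3D = 61
G = 6E = 110
B = 2F = 47
Green = 110


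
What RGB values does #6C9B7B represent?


6C → 108 (R)
9B → 155 (G)
7B → 123 (B)
= RGB(108, 155, 123)


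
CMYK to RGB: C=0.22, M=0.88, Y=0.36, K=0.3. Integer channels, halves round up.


R = 255 × (1-C) × (1-K) = 255 × 0.78 × 0.70 = 139.23 → 139
G = 255 × (1-M) × (1-K) = 255 × 0.12 × 0.70 = 21.42 → 21
B = 255 × (1-Y) × (1-K) = 255 × 0.64 × 0.70 = 114.24 → 114
= RGB(139, 21, 114)


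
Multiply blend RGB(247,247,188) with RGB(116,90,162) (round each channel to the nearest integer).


Multiply: C = A×B/255, rounded to nearest integer
R: 247×116/255 = 28652/255 ≈ 112.361 → 112
G: 247×90/255 = 22230/255 ≈ 87.176 → 87
B: 188×162/255 = 30456/255 ≈ 119.435 → 119
= RGB(112, 87, 119)


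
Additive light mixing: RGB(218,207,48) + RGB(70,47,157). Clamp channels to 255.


Additive: each channel = min(255, C₁+C₂)
R: 218+70 = 288 → 255
G: 207+47 = 254 → 254
B: 48+157 = 205 → 205
= RGB(255, 254, 205)


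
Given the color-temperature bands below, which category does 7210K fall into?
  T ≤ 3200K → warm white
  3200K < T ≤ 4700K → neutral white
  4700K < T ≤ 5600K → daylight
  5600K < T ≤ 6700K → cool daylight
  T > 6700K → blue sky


Temperature: 7210K
7210K > 6700K → blue sky
Classification: blue sky


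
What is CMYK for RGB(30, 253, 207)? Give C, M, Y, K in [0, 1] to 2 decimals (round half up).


R'=30/255≈0.1176, G'=253/255≈0.9922, B'=207/255≈0.8118
K = 1 - max(R',G',B') = 1 - 253/255 = 2/255 = 0.00784… → 0.01
(1-R'-K)/(1-K) simplifies to (max-R)/max with max = 253:
C = (253-30)/253 = 223/253 = 0.88142… → 0.88
M = (253-253)/253 = 0/253 = 0 → 0.00
Y = (253-207)/253 = 46/253 = 0.18181… → 0.18
= CMYK(0.88, 0.00, 0.18, 0.01)


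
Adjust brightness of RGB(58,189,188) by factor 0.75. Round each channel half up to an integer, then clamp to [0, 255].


Multiply each channel by 0.75, round half up, clamp to [0, 255]
R: 58×0.75 = 43.5 → round → 44
G: 189×0.75 = 141.75 → round → 142
B: 188×0.75 = 141
= RGB(44, 142, 141)


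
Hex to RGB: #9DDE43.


9D → 157 (R)
DE → 222 (G)
43 → 67 (B)
= RGB(157, 222, 67)


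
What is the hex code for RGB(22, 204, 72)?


R = 22 → 16 (hex)
G = 204 → CC (hex)
B = 72 → 48 (hex)
Hex = #16CC48


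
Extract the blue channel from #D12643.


Color: #D12643
R = D1 = 209
G = 26 = 38
B = 43 = 67
Blue = 67


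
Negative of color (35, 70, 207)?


Invert: (255-R, 255-G, 255-B)
R: 255-35 = 220
G: 255-70 = 185
B: 255-207 = 48
= RGB(220, 185, 48)


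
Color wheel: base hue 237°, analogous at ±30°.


Base hue: 237°
Left analog: (237 - 30) mod 360 = 207°
Right analog: (237 + 30) mod 360 = 267°
Analogous hues = 207° and 267°


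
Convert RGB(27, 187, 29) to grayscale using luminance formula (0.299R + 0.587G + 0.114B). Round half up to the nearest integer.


Gray = 0.299×R + 0.587×G + 0.114×B
Gray = 0.299×27 + 0.587×187 + 0.114×29
Gray = 8.073 + 109.769 + 3.306
Gray = 121.148 → round half up → 121
Gray = 121


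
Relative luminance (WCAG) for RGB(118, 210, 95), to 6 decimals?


Linearize each channel (sRGB transfer function): c = v/255; c_lin = c/12.92 if c ≤ 0.04045, else ((c+0.055)/1.055)^2.4
  R: 118/255 ≈ 0.462745 > 0.04045 → ((0.462745+0.055)/1.055)^2.4 ≈ 0.181164
  G: 210/255 ≈ 0.823529 > 0.04045 → ((0.823529+0.055)/1.055)^2.4 ≈ 0.644480
  B: 95/255 ≈ 0.372549 > 0.04045 → ((0.372549+0.055)/1.055)^2.4 ≈ 0.114435
R_lin = 0.181164, G_lin = 0.644480, B_lin = 0.114435
L = 0.2126×R + 0.7152×G + 0.0722×B
L = 0.2126×0.181164 + 0.7152×0.644480 + 0.0722×0.114435
L ≈ 0.507710


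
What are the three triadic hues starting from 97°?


Triadic: equally spaced at 120° intervals
H1 = 97°
H2 = (97 + 120) mod 360 = 217°
H3 = (97 + 240) mod 360 = 337°
Triadic = 97°, 217°, 337°


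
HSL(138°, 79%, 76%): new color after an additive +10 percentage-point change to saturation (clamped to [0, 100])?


Original S = 79%
Adjustment = +10 percentage points
New S = 79 + (10) = 89
Clamp to [0, 100] → 89
= HSL(138°, 89%, 76%)


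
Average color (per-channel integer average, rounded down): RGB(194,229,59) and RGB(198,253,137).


Midpoint: each channel = ⌊(C₁+C₂)/2⌋
R: ⌊(194+198)/2⌋ = 196
G: ⌊(229+253)/2⌋ = 241
B: ⌊(59+137)/2⌋ = 98
= RGB(196, 241, 98)


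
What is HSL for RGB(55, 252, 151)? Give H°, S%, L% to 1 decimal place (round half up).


Normalize: R'=55/255≈0.2157, G'=252/255≈0.9882, B'=151/255≈0.5922
Max=252/255, Min=55/255, Δ=Max-Min=197/255
L = (Max+Min)/2 = (252+55)/510 = 307/510 = 0.60196… → L = 60.2%
L > 0.5 → S = Δ/(2-Max-Min) = 197/(510-252-55) = 197/203 = 0.97044… → S = 97.0%
(the 1/255 factors cancel in S and H, so raw channel differences can be used)
Max is G' → H = 60 × ((B-R)/Δ + 2) = 60 × ((151-55)/197 + 2)
  96/197 + 2 = 0.4873… + 2 = 2.4873…
  H = 60 × 2.4873… = 149.238…° → H = 149.2°
= HSL(149.2°, 97.0%, 60.2%)


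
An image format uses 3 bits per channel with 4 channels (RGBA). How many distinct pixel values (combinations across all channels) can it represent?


Total bits = 3 bits/channel × 4 channels = 12 bits
Distinct pixel values = 2^12
= 4,096 pixel values


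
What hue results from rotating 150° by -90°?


New hue = (H + rotation) mod 360
New hue = (150 -90) mod 360
= 60 mod 360
= 60°


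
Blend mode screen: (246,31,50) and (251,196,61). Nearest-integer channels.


Screen: C = 255 - (255-A)×(255-B)/255, rounded to nearest integer
R: 255 - (255-246)×(255-251)/255 = 255 - 36/255 ≈ 255 - 0.141 = 254.859 → 255
G: 255 - (255-31)×(255-196)/255 = 255 - 13216/255 ≈ 255 - 51.827 = 203.173 → 203
B: 255 - (255-50)×(255-61)/255 = 255 - 39770/255 ≈ 255 - 155.961 = 99.039 → 99
= RGB(255, 203, 99)


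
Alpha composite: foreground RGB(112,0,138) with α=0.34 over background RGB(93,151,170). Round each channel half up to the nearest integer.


C = α×F + (1-α)×B, with 1-α = 0.66
R: 0.34×112 + 0.66×93 = 38.08 + 61.38 = 99.46 → 99
G: 0.34×0 + 0.66×151 = 0.00 + 99.66 = 99.66 → 100
B: 0.34×138 + 0.66×170 = 46.92 + 112.20 = 159.12 → 159
= RGB(99, 100, 159)


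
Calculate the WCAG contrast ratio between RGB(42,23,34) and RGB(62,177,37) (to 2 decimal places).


Linearize each sRGB channel c=v/255: c/12.92 if c ≤ 0.04045 else ((c+0.055)/1.055)^2.4
L = 0.2126×R_lin + 0.7152×G_lin + 0.0722×B_lin
Color 1 (42,23,34):
  R=42: 42/255≈0.1647 > 0.04045 → ((0.1647+0.055)/1.055)^2.4 ≈ 0.02315
  G=23: 23/255≈0.0902 > 0.04045 → ((0.0902+0.055)/1.055)^2.4 ≈ 0.00857
  B=34: 34/255≈0.1333 > 0.04045 → ((0.1333+0.055)/1.055)^2.4 ≈ 0.01600
  L1 = 0.2126×0.02315 + 0.7152×0.00857 + 0.0722×0.01600 ≈ 0.01221
Color 2 (62,177,37):
  R=62: 62/255≈0.2431 > 0.04045 → ((0.2431+0.055)/1.055)^2.4 ≈ 0.04817
  G=177: 177/255≈0.6941 > 0.04045 → ((0.6941+0.055)/1.055)^2.4 ≈ 0.43966
  B=37: 37/255≈0.1451 > 0.04045 → ((0.1451+0.055)/1.055)^2.4 ≈ 0.01850
  L2 = 0.2126×0.04817 + 0.7152×0.43966 + 0.0722×0.01850 ≈ 0.32602
Lighter = 0.32602, Darker = 0.01221
Ratio = (L_lighter + 0.05) / (L_darker + 0.05)
Ratio = (0.32602 + 0.05) / (0.01221 + 0.05) = 0.37602 / 0.06221 ≈ 6.0448
Ratio ≈ 6.04:1


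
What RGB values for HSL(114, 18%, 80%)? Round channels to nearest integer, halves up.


H=114°, S=0.18, L=0.80
C = (1-|2L-1|)×S = (1-|0.60|)×0.18 = 0.072
H' = H/60 = 114/60 ≈ 1.9000; X = C×(1-|H' mod 2 - 1|) = 0.0072
m = L - C/2 = 0.80 - 0.036 = 0.764
Sector ⌊H'⌋ = 1 → (R',G',B') = (0.0072, 0.072, 0.0)
RGB = ((R'+m)×255, (G'+m)×255, (B'+m)×255) = (196.656, 213.18, 194.82)
Round half up → RGB(197, 213, 195)


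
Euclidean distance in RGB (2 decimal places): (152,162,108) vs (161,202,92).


d = √[(R₁-R₂)² + (G₁-G₂)² + (B₁-B₂)²]
d = √[(152-161)² + (162-202)² + (108-92)²]
d = √[81 + 1600 + 256]
d = √1937
d ≈ 44.01


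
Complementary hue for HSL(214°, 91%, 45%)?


Complement = opposite side of color wheel = hue + 180°
H' = (214 + 180) mod 360 = 34°
S and L unchanged.
= HSL(34°, 91%, 45%)


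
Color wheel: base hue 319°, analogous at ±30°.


Base hue: 319°
Left analog: (319 - 30) mod 360 = 289°
Right analog: (319 + 30) mod 360 = 349°
Analogous hues = 289° and 349°


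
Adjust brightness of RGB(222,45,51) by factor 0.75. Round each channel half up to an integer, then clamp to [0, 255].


Multiply each channel by 0.75, round half up, clamp to [0, 255]
R: 222×0.75 = 166.5 → round → 167
G: 45×0.75 = 33.75 → round → 34
B: 51×0.75 = 38.25 → round → 38
= RGB(167, 34, 38)


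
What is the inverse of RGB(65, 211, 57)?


Invert: (255-R, 255-G, 255-B)
R: 255-65 = 190
G: 255-211 = 44
B: 255-57 = 198
= RGB(190, 44, 198)


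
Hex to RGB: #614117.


61 → 97 (R)
41 → 65 (G)
17 → 23 (B)
= RGB(97, 65, 23)


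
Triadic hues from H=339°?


Triadic: equally spaced at 120° intervals
H1 = 339°
H2 = (339 + 120) mod 360 = 99°
H3 = (339 + 240) mod 360 = 219°
Triadic = 339°, 99°, 219°


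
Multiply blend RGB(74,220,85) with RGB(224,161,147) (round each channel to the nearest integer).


Multiply: C = A×B/255, rounded to nearest integer
R: 74×224/255 = 16576/255 ≈ 65.004 → 65
G: 220×161/255 = 35420/255 ≈ 138.902 → 139
B: 85×147/255 = 12495/255 ≈ 49.000 → 49
= RGB(65, 139, 49)


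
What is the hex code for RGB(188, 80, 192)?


R = 188 → BC (hex)
G = 80 → 50 (hex)
B = 192 → C0 (hex)
Hex = #BC50C0


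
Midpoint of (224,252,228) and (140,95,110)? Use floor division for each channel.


Midpoint: each channel = ⌊(C₁+C₂)/2⌋
R: ⌊(224+140)/2⌋ = 182
G: ⌊(252+95)/2⌋ = 173
B: ⌊(228+110)/2⌋ = 169
= RGB(182, 173, 169)


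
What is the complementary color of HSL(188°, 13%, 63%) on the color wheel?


Complement = opposite side of color wheel = hue + 180°
H' = (188 + 180) mod 360 = 8°
S and L unchanged.
= HSL(8°, 13%, 63%)


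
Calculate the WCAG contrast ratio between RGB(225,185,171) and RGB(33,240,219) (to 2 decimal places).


Linearize each sRGB channel c=v/255: c/12.92 if c ≤ 0.04045 else ((c+0.055)/1.055)^2.4
L = 0.2126×R_lin + 0.7152×G_lin + 0.0722×B_lin
Color 1 (225,185,171):
  R=225: 225/255≈0.8824 > 0.04045 → ((0.8824+0.055)/1.055)^2.4 ≈ 0.75294
  G=185: 185/255≈0.7255 > 0.04045 → ((0.7255+0.055)/1.055)^2.4 ≈ 0.48515
  B=171: 171/255≈0.6706 > 0.04045 → ((0.6706+0.055)/1.055)^2.4 ≈ 0.40724
  L1 = 0.2126×0.75294 + 0.7152×0.48515 + 0.0722×0.40724 ≈ 0.53646
Color 2 (33,240,219):
  R=33: 33/255≈0.1294 > 0.04045 → ((0.1294+0.055)/1.055)^2.4 ≈ 0.01521
  G=240: 240/255≈0.9412 > 0.04045 → ((0.9412+0.055)/1.055)^2.4 ≈ 0.87137
  B=219: 219/255≈0.8588 > 0.04045 → ((0.8588+0.055)/1.055)^2.4 ≈ 0.70838
  L2 = 0.2126×0.01521 + 0.7152×0.87137 + 0.0722×0.70838 ≈ 0.67758
Lighter = 0.67758, Darker = 0.53646
Ratio = (L_lighter + 0.05) / (L_darker + 0.05)
Ratio = (0.67758 + 0.05) / (0.53646 + 0.05) = 0.72758 / 0.58646 ≈ 1.2406
Ratio ≈ 1.24:1


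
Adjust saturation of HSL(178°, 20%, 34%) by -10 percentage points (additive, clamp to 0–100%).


Original S = 20%
Adjustment = -10 percentage points
New S = 20 + (-10) = 10
Clamp to [0, 100] → 10
= HSL(178°, 10%, 34%)


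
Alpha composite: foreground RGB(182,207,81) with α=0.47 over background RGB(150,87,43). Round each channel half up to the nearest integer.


C = α×F + (1-α)×B, with 1-α = 0.53
R: 0.47×182 + 0.53×150 = 85.54 + 79.50 = 165.04 → 165
G: 0.47×207 + 0.53×87 = 97.29 + 46.11 = 143.40 → 143
B: 0.47×81 + 0.53×43 = 38.07 + 22.79 = 60.86 → 61
= RGB(165, 143, 61)


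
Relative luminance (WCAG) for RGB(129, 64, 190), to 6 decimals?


Linearize each channel (sRGB transfer function): c = v/255; c_lin = c/12.92 if c ≤ 0.04045, else ((c+0.055)/1.055)^2.4
  R: 129/255 ≈ 0.505882 > 0.04045 → ((0.505882+0.055)/1.055)^2.4 ≈ 0.219526
  G: 64/255 ≈ 0.250980 > 0.04045 → ((0.250980+0.055)/1.055)^2.4 ≈ 0.051269
  B: 190/255 ≈ 0.745098 > 0.04045 → ((0.745098+0.055)/1.055)^2.4 ≈ 0.514918
R_lin = 0.219526, G_lin = 0.051269, B_lin = 0.514918
L = 0.2126×R + 0.7152×G + 0.0722×B
L = 0.2126×0.219526 + 0.7152×0.051269 + 0.0722×0.514918
L ≈ 0.120516


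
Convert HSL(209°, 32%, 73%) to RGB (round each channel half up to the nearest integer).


H=209°, S=0.32, L=0.73
C = (1-|2L-1|)×S = (1-|0.46|)×0.32 = 0.1728
H' = H/60 = 209/60 ≈ 3.4833; X = C×(1-|H' mod 2 - 1|) = 0.08928
m = L - C/2 = 0.73 - 0.0864 = 0.6436
Sector ⌊H'⌋ = 3 → (R',G',B') = (0.0, 0.08928, 0.1728)
RGB = ((R'+m)×255, (G'+m)×255, (B'+m)×255) = (164.118, 186.8844, 208.182)
Round half up → RGB(164, 187, 208)


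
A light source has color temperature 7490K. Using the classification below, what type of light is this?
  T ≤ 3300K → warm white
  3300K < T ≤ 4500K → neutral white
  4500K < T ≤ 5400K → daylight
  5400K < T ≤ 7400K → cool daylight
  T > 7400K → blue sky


Temperature: 7490K
7490K > 7400K → blue sky
Classification: blue sky


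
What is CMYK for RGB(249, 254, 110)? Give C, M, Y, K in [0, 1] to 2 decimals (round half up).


R'=249/255≈0.9765, G'=254/255≈0.9961, B'=110/255≈0.4314
K = 1 - max(R',G',B') = 1 - 254/255 = 1/255 = 0.00392… → 0.00
(1-R'-K)/(1-K) simplifies to (max-R)/max with max = 254:
C = (254-249)/254 = 5/254 = 0.01968… → 0.02
M = (254-254)/254 = 0/254 = 0 → 0.00
Y = (254-110)/254 = 144/254 = 0.56692… → 0.57
= CMYK(0.02, 0.00, 0.57, 0.00)


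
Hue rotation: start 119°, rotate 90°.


New hue = (H + rotation) mod 360
New hue = (119 + 90) mod 360
= 209 mod 360
= 209°


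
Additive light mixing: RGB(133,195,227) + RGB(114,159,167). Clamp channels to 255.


Additive: each channel = min(255, C₁+C₂)
R: 133+114 = 247 → 247
G: 195+159 = 354 → 255
B: 227+167 = 394 → 255
= RGB(247, 255, 255)


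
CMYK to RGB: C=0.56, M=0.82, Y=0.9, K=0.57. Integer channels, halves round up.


R = 255 × (1-C) × (1-K) = 255 × 0.44 × 0.43 = 48.246 → 48
G = 255 × (1-M) × (1-K) = 255 × 0.18 × 0.43 = 19.737 → 20
B = 255 × (1-Y) × (1-K) = 255 × 0.10 × 0.43 = 10.965 → 11
= RGB(48, 20, 11)


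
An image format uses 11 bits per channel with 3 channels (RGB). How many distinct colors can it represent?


Total bits = 11 bits/channel × 3 channels = 33 bits
Distinct colors = 2^33
= 8,589,934,592 colors


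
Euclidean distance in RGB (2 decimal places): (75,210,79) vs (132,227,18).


d = √[(R₁-R₂)² + (G₁-G₂)² + (B₁-B₂)²]
d = √[(75-132)² + (210-227)² + (79-18)²]
d = √[3249 + 289 + 3721]
d = √7259
d ≈ 85.20


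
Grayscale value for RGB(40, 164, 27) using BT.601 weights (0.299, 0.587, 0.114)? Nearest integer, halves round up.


Gray = 0.299×R + 0.587×G + 0.114×B
Gray = 0.299×40 + 0.587×164 + 0.114×27
Gray = 11.960 + 96.268 + 3.078
Gray = 111.306 → round half up → 111
Gray = 111


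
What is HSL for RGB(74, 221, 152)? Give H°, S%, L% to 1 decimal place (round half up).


Normalize: R'=74/255≈0.2902, G'=221/255≈0.8667, B'=152/255≈0.5961
Max=221/255, Min=74/255, Δ=Max-Min=147/255
L = (Max+Min)/2 = (221+74)/510 = 295/510 = 0.57843… → L = 57.8%
L > 0.5 → S = Δ/(2-Max-Min) = 147/(510-221-74) = 147/215 = 0.68372… → S = 68.4%
(the 1/255 factors cancel in S and H, so raw channel differences can be used)
Max is G' → H = 60 × ((B-R)/Δ + 2) = 60 × ((152-74)/147 + 2)
  78/147 + 2 = 0.5306… + 2 = 2.5306…
  H = 60 × 2.5306… = 151.836…° → H = 151.8°
= HSL(151.8°, 68.4%, 57.8%)


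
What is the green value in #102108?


Color: #102108
R = 10 = 16
G = 21 = 33
B = 08 = 8
Green = 33


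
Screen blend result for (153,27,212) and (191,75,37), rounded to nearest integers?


Screen: C = 255 - (255-A)×(255-B)/255, rounded to nearest integer
R: 255 - (255-153)×(255-191)/255 = 255 - 6528/255 ≈ 255 - 25.600 = 229.400 → 229
G: 255 - (255-27)×(255-75)/255 = 255 - 41040/255 ≈ 255 - 160.941 = 94.059 → 94
B: 255 - (255-212)×(255-37)/255 = 255 - 9374/255 ≈ 255 - 36.761 = 218.239 → 218
= RGB(229, 94, 218)


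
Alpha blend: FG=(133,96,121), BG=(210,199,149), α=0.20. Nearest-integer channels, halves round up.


C = α×F + (1-α)×B, with 1-α = 0.80
R: 0.20×133 + 0.80×210 = 26.60 + 168.00 = 194.60 → 195
G: 0.20×96 + 0.80×199 = 19.20 + 159.20 = 178.40 → 178
B: 0.20×121 + 0.80×149 = 24.20 + 119.20 = 143.40 → 143
= RGB(195, 178, 143)


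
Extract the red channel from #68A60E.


Color: #68A60E
R = 68 = 104
G = A6 = 166
B = 0E = 14
Red = 104


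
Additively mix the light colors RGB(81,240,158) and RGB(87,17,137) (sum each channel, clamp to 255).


Additive: each channel = min(255, C₁+C₂)
R: 81+87 = 168 → 168
G: 240+17 = 257 → 255
B: 158+137 = 295 → 255
= RGB(168, 255, 255)


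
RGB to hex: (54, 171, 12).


R = 54 → 36 (hex)
G = 171 → AB (hex)
B = 12 → 0C (hex)
Hex = #36AB0C


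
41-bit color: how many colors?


Colors = 2^bits = 2^41
= 2,199,023,255,552 colors


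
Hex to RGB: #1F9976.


1F → 31 (R)
99 → 153 (G)
76 → 118 (B)
= RGB(31, 153, 118)


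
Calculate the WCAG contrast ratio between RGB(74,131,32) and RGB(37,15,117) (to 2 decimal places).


Linearize each sRGB channel c=v/255: c/12.92 if c ≤ 0.04045 else ((c+0.055)/1.055)^2.4
L = 0.2126×R_lin + 0.7152×G_lin + 0.0722×B_lin
Color 1 (74,131,32):
  R=74: 74/255≈0.2902 > 0.04045 → ((0.2902+0.055)/1.055)^2.4 ≈ 0.06848
  G=131: 131/255≈0.5137 > 0.04045 → ((0.5137+0.055)/1.055)^2.4 ≈ 0.22697
  B=32: 32/255≈0.1255 > 0.04045 → ((0.1255+0.055)/1.055)^2.4 ≈ 0.01444
  L1 = 0.2126×0.06848 + 0.7152×0.22697 + 0.0722×0.01444 ≈ 0.17793
Color 2 (37,15,117):
  R=37: 37/255≈0.1451 > 0.04045 → ((0.1451+0.055)/1.055)^2.4 ≈ 0.01850
  G=15: 15/255≈0.0588 > 0.04045 → ((0.0588+0.055)/1.055)^2.4 ≈ 0.00478
  B=117: 117/255≈0.4588 > 0.04045 → ((0.4588+0.055)/1.055)^2.4 ≈ 0.17789
  L2 = 0.2126×0.01850 + 0.7152×0.00478 + 0.0722×0.17789 ≈ 0.02019
Lighter = 0.17793, Darker = 0.02019
Ratio = (L_lighter + 0.05) / (L_darker + 0.05)
Ratio = (0.17793 + 0.05) / (0.02019 + 0.05) = 0.22793 / 0.07019 ≈ 3.2471
Ratio ≈ 3.25:1


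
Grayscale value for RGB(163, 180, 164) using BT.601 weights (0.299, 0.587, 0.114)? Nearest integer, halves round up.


Gray = 0.299×R + 0.587×G + 0.114×B
Gray = 0.299×163 + 0.587×180 + 0.114×164
Gray = 48.737 + 105.660 + 18.696
Gray = 173.093 → round half up → 173
Gray = 173


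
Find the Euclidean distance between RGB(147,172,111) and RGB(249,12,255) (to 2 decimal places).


d = √[(R₁-R₂)² + (G₁-G₂)² + (B₁-B₂)²]
d = √[(147-249)² + (172-12)² + (111-255)²]
d = √[10404 + 25600 + 20736]
d = √56740
d ≈ 238.20


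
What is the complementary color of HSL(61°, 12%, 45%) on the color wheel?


Complement = opposite side of color wheel = hue + 180°
H' = (61 + 180) mod 360 = 241°
S and L unchanged.
= HSL(241°, 12%, 45%)


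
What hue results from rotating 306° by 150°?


New hue = (H + rotation) mod 360
New hue = (306 + 150) mod 360
= 456 mod 360
= 96°


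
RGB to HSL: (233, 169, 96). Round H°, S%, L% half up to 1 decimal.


Normalize: R'=233/255≈0.9137, G'=169/255≈0.6627, B'=96/255≈0.3765
Max=233/255, Min=96/255, Δ=Max-Min=137/255
L = (Max+Min)/2 = (233+96)/510 = 329/510 = 0.64509… → L = 64.5%
L > 0.5 → S = Δ/(2-Max-Min) = 137/(510-233-96) = 137/181 = 0.75690… → S = 75.7%
(the 1/255 factors cancel in S and H, so raw channel differences can be used)
Max is R' → H = 60 × (((G-B)/Δ) mod 6) = 60 × (((169-96)/137) mod 6)
  73/137 = 0.5328…
  H = 60 × 0.5328… = 31.970…° → H = 32.0°
= HSL(32.0°, 75.7%, 64.5%)


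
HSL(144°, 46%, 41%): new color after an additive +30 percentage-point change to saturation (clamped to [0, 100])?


Original S = 46%
Adjustment = +30 percentage points
New S = 46 + (30) = 76
Clamp to [0, 100] → 76
= HSL(144°, 76%, 41%)


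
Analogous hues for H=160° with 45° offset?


Base hue: 160°
Left analog: (160 - 45) mod 360 = 115°
Right analog: (160 + 45) mod 360 = 205°
Analogous hues = 115° and 205°


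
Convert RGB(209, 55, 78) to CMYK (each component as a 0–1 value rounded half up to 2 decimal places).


R'=209/255≈0.8196, G'=55/255≈0.2157, B'=78/255≈0.3059
K = 1 - max(R',G',B') = 1 - 209/255 = 46/255 = 0.18039… → 0.18
(1-R'-K)/(1-K) simplifies to (max-R)/max with max = 209:
C = (209-209)/209 = 0/209 = 0 → 0.00
M = (209-55)/209 = 154/209 = 0.73684… → 0.74
Y = (209-78)/209 = 131/209 = 0.62679… → 0.63
= CMYK(0.00, 0.74, 0.63, 0.18)


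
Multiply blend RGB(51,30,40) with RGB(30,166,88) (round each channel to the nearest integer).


Multiply: C = A×B/255, rounded to nearest integer
R: 51×30/255 = 1530/255 ≈ 6.000 → 6
G: 30×166/255 = 4980/255 ≈ 19.529 → 20
B: 40×88/255 = 3520/255 ≈ 13.804 → 14
= RGB(6, 20, 14)


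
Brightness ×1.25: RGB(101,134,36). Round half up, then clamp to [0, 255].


Multiply each channel by 1.25, round half up, clamp to [0, 255]
R: 101×1.25 = 126.25 → round → 126
G: 134×1.25 = 167.5 → round → 168
B: 36×1.25 = 45
= RGB(126, 168, 45)


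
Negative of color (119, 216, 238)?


Invert: (255-R, 255-G, 255-B)
R: 255-119 = 136
G: 255-216 = 39
B: 255-238 = 17
= RGB(136, 39, 17)


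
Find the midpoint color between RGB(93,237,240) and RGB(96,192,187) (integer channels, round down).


Midpoint: each channel = ⌊(C₁+C₂)/2⌋
R: ⌊(93+96)/2⌋ = 94
G: ⌊(237+192)/2⌋ = 214
B: ⌊(240+187)/2⌋ = 213
= RGB(94, 214, 213)


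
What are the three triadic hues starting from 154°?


Triadic: equally spaced at 120° intervals
H1 = 154°
H2 = (154 + 120) mod 360 = 274°
H3 = (154 + 240) mod 360 = 34°
Triadic = 154°, 274°, 34°


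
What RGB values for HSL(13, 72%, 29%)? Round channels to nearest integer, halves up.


H=13°, S=0.72, L=0.29
C = (1-|2L-1|)×S = (1-|-0.42|)×0.72 = 0.4176
H' = H/60 = 13/60 ≈ 0.2167; X = C×(1-|H' mod 2 - 1|) = 0.09048
m = L - C/2 = 0.29 - 0.2088 = 0.0812
Sector ⌊H'⌋ = 0 → (R',G',B') = (0.4176, 0.09048, 0.0)
RGB = ((R'+m)×255, (G'+m)×255, (B'+m)×255) = (127.194, 43.7784, 20.706)
Round half up → RGB(127, 44, 21)


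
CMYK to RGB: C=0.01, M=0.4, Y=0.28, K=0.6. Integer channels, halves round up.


R = 255 × (1-C) × (1-K) = 255 × 0.99 × 0.40 = 100.98 → 101
G = 255 × (1-M) × (1-K) = 255 × 0.60 × 0.40 = 61.2 → 61
B = 255 × (1-Y) × (1-K) = 255 × 0.72 × 0.40 = 73.44 → 73
= RGB(101, 61, 73)


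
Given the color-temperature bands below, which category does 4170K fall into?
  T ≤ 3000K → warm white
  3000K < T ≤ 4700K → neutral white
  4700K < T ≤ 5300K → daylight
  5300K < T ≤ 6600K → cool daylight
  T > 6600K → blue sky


Temperature: 4170K
3000K < 4170K ≤ 4700K → neutral white
Classification: neutral white


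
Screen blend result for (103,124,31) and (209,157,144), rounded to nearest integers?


Screen: C = 255 - (255-A)×(255-B)/255, rounded to nearest integer
R: 255 - (255-103)×(255-209)/255 = 255 - 6992/255 ≈ 255 - 27.420 = 227.580 → 228
G: 255 - (255-124)×(255-157)/255 = 255 - 12838/255 ≈ 255 - 50.345 = 204.655 → 205
B: 255 - (255-31)×(255-144)/255 = 255 - 24864/255 ≈ 255 - 97.506 = 157.494 → 157
= RGB(228, 205, 157)


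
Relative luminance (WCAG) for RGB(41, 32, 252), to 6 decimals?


Linearize each channel (sRGB transfer function): c = v/255; c_lin = c/12.92 if c ≤ 0.04045, else ((c+0.055)/1.055)^2.4
  R: 41/255 ≈ 0.160784 > 0.04045 → ((0.160784+0.055)/1.055)^2.4 ≈ 0.022174
  G: 32/255 ≈ 0.125490 > 0.04045 → ((0.125490+0.055)/1.055)^2.4 ≈ 0.014444
  B: 252/255 ≈ 0.988235 > 0.04045 → ((0.988235+0.055)/1.055)^2.4 ≈ 0.973445
R_lin = 0.022174, G_lin = 0.014444, B_lin = 0.973445
L = 0.2126×R + 0.7152×G + 0.0722×B
L = 0.2126×0.022174 + 0.7152×0.014444 + 0.0722×0.973445
L ≈ 0.085327


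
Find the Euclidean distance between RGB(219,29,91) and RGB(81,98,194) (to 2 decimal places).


d = √[(R₁-R₂)² + (G₁-G₂)² + (B₁-B₂)²]
d = √[(219-81)² + (29-98)² + (91-194)²]
d = √[19044 + 4761 + 10609]
d = √34414
d ≈ 185.51


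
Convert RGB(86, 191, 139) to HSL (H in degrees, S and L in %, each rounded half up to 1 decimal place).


Normalize: R'=86/255≈0.3373, G'=191/255≈0.7490, B'=139/255≈0.5451
Max=191/255, Min=86/255, Δ=Max-Min=105/255
L = (Max+Min)/2 = (191+86)/510 = 277/510 = 0.54313… → L = 54.3%
L > 0.5 → S = Δ/(2-Max-Min) = 105/(510-191-86) = 105/233 = 0.45064… → S = 45.1%
(the 1/255 factors cancel in S and H, so raw channel differences can be used)
Max is G' → H = 60 × ((B-R)/Δ + 2) = 60 × ((139-86)/105 + 2)
  53/105 + 2 = 0.5047… + 2 = 2.5047…
  H = 60 × 2.5047… = 150.285…° → H = 150.3°
= HSL(150.3°, 45.1%, 54.3%)


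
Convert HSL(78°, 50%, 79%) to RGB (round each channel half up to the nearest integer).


H=78°, S=0.50, L=0.79
C = (1-|2L-1|)×S = (1-|0.58|)×0.50 = 0.21
H' = H/60 = 78/60 ≈ 1.3000; X = C×(1-|H' mod 2 - 1|) = 0.147
m = L - C/2 = 0.79 - 0.105 = 0.685
Sector ⌊H'⌋ = 1 → (R',G',B') = (0.147, 0.21, 0.0)
RGB = ((R'+m)×255, (G'+m)×255, (B'+m)×255) = (212.16, 228.225, 174.675)
Round half up → RGB(212, 228, 175)


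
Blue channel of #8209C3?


Color: #8209C3
R = 82 = 130
G = 09 = 9
B = C3 = 195
Blue = 195


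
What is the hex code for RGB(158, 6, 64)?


R = 158 → 9E (hex)
G = 6 → 06 (hex)
B = 64 → 40 (hex)
Hex = #9E0640


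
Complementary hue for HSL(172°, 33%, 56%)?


Complement = opposite side of color wheel = hue + 180°
H' = (172 + 180) mod 360 = 352°
S and L unchanged.
= HSL(352°, 33%, 56%)


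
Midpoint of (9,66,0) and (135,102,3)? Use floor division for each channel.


Midpoint: each channel = ⌊(C₁+C₂)/2⌋
R: ⌊(9+135)/2⌋ = 72
G: ⌊(66+102)/2⌋ = 84
B: ⌊(0+3)/2⌋ = 1
= RGB(72, 84, 1)


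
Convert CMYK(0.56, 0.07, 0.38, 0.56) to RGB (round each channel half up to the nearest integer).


R = 255 × (1-C) × (1-K) = 255 × 0.44 × 0.44 = 49.368 → 49
G = 255 × (1-M) × (1-K) = 255 × 0.93 × 0.44 = 104.346 → 104
B = 255 × (1-Y) × (1-K) = 255 × 0.62 × 0.44 = 69.564 → 70
= RGB(49, 104, 70)


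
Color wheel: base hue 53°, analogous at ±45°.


Base hue: 53°
Left analog: (53 - 45) mod 360 = 8°
Right analog: (53 + 45) mod 360 = 98°
Analogous hues = 8° and 98°


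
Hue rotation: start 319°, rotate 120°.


New hue = (H + rotation) mod 360
New hue = (319 + 120) mod 360
= 439 mod 360
= 79°


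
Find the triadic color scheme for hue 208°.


Triadic: equally spaced at 120° intervals
H1 = 208°
H2 = (208 + 120) mod 360 = 328°
H3 = (208 + 240) mod 360 = 88°
Triadic = 208°, 328°, 88°


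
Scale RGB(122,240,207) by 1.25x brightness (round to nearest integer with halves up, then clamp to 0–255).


Multiply each channel by 1.25, round half up, clamp to [0, 255]
R: 122×1.25 = 152.5 → round → 153
G: 240×1.25 = 300 → clamp → 255
B: 207×1.25 = 258.75 → round → 259 → clamp → 255
= RGB(153, 255, 255)


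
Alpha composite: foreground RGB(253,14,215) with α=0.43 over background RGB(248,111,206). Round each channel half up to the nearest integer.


C = α×F + (1-α)×B, with 1-α = 0.57
R: 0.43×253 + 0.57×248 = 108.79 + 141.36 = 250.15 → 250
G: 0.43×14 + 0.57×111 = 6.02 + 63.27 = 69.29 → 69
B: 0.43×215 + 0.57×206 = 92.45 + 117.42 = 209.87 → 210
= RGB(250, 69, 210)


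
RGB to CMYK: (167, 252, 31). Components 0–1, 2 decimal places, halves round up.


R'=167/255≈0.6549, G'=252/255≈0.9882, B'=31/255≈0.1216
K = 1 - max(R',G',B') = 1 - 252/255 = 3/255 = 0.01176… → 0.01
(1-R'-K)/(1-K) simplifies to (max-R)/max with max = 252:
C = (252-167)/252 = 85/252 = 0.33730… → 0.34
M = (252-252)/252 = 0/252 = 0 → 0.00
Y = (252-31)/252 = 221/252 = 0.87698… → 0.88
= CMYK(0.34, 0.00, 0.88, 0.01)


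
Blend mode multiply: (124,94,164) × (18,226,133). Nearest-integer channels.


Multiply: C = A×B/255, rounded to nearest integer
R: 124×18/255 = 2232/255 ≈ 8.753 → 9
G: 94×226/255 = 21244/255 ≈ 83.310 → 83
B: 164×133/255 = 21812/255 ≈ 85.537 → 86
= RGB(9, 83, 86)


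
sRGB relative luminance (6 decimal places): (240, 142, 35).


Linearize each channel (sRGB transfer function): c = v/255; c_lin = c/12.92 if c ≤ 0.04045, else ((c+0.055)/1.055)^2.4
  R: 240/255 ≈ 0.941176 > 0.04045 → ((0.941176+0.055)/1.055)^2.4 ≈ 0.871367
  G: 142/255 ≈ 0.556863 > 0.04045 → ((0.556863+0.055)/1.055)^2.4 ≈ 0.270498
  B: 35/255 ≈ 0.137255 > 0.04045 → ((0.137255+0.055)/1.055)^2.4 ≈ 0.016807
R_lin = 0.871367, G_lin = 0.270498, B_lin = 0.016807
L = 0.2126×R + 0.7152×G + 0.0722×B
L = 0.2126×0.871367 + 0.7152×0.270498 + 0.0722×0.016807
L ≈ 0.379926


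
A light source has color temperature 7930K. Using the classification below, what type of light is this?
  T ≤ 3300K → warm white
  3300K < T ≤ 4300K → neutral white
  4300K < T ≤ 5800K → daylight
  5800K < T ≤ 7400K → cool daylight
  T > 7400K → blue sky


Temperature: 7930K
7930K > 7400K → blue sky
Classification: blue sky


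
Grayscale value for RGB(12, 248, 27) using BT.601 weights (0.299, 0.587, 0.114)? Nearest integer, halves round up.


Gray = 0.299×R + 0.587×G + 0.114×B
Gray = 0.299×12 + 0.587×248 + 0.114×27
Gray = 3.588 + 145.576 + 3.078
Gray = 152.242 → round half up → 152
Gray = 152


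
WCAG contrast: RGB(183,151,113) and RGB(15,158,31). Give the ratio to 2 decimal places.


Linearize each sRGB channel c=v/255: c/12.92 if c ≤ 0.04045 else ((c+0.055)/1.055)^2.4
L = 0.2126×R_lin + 0.7152×G_lin + 0.0722×B_lin
Color 1 (183,151,113):
  R=183: 183/255≈0.7176 > 0.04045 → ((0.7176+0.055)/1.055)^2.4 ≈ 0.47353
  G=151: 151/255≈0.5922 > 0.04045 → ((0.5922+0.055)/1.055)^2.4 ≈ 0.30947
  B=113: 113/255≈0.4431 > 0.04045 → ((0.4431+0.055)/1.055)^2.4 ≈ 0.16513
  L1 = 0.2126×0.47353 + 0.7152×0.30947 + 0.0722×0.16513 ≈ 0.33393
Color 2 (15,158,31):
  R=15: 15/255≈0.0588 > 0.04045 → ((0.0588+0.055)/1.055)^2.4 ≈ 0.00478
  G=158: 158/255≈0.6196 > 0.04045 → ((0.6196+0.055)/1.055)^2.4 ≈ 0.34191
  B=31: 31/255≈0.1216 > 0.04045 → ((0.1216+0.055)/1.055)^2.4 ≈ 0.01370
  L2 = 0.2126×0.00478 + 0.7152×0.34191 + 0.0722×0.01370 ≈ 0.24654
Lighter = 0.33393, Darker = 0.24654
Ratio = (L_lighter + 0.05) / (L_darker + 0.05)
Ratio = (0.33393 + 0.05) / (0.24654 + 0.05) = 0.38393 / 0.29654 ≈ 1.2947
Ratio ≈ 1.29:1


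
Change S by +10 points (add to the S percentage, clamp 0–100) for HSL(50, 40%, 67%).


Original S = 40%
Adjustment = +10 percentage points
New S = 40 + (10) = 50
Clamp to [0, 100] → 50
= HSL(50°, 50%, 67%)


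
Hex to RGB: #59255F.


59 → 89 (R)
25 → 37 (G)
5F → 95 (B)
= RGB(89, 37, 95)


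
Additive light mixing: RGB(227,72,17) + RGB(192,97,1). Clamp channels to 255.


Additive: each channel = min(255, C₁+C₂)
R: 227+192 = 419 → 255
G: 72+97 = 169 → 169
B: 17+1 = 18 → 18
= RGB(255, 169, 18)


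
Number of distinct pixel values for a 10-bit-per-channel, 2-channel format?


Total bits = 10 bits/channel × 2 channels = 20 bits
Distinct pixel values = 2^20
= 1,048,576 pixel values


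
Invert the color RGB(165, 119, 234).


Invert: (255-R, 255-G, 255-B)
R: 255-165 = 90
G: 255-119 = 136
B: 255-234 = 21
= RGB(90, 136, 21)


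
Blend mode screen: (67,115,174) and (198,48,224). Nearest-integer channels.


Screen: C = 255 - (255-A)×(255-B)/255, rounded to nearest integer
R: 255 - (255-67)×(255-198)/255 = 255 - 10716/255 ≈ 255 - 42.024 = 212.976 → 213
G: 255 - (255-115)×(255-48)/255 = 255 - 28980/255 ≈ 255 - 113.647 = 141.353 → 141
B: 255 - (255-174)×(255-224)/255 = 255 - 2511/255 ≈ 255 - 9.847 = 245.153 → 245
= RGB(213, 141, 245)


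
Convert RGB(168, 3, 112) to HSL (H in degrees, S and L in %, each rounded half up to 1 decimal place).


Normalize: R'=168/255≈0.6588, G'=3/255≈0.0118, B'=112/255≈0.4392
Max=168/255, Min=3/255, Δ=Max-Min=165/255
L = (Max+Min)/2 = (168+3)/510 = 171/510 = 0.33529… → L = 33.5%
L ≤ 0.5 → S = Δ/(Max+Min) = 165/(168+3) = 165/171 = 0.96491… → S = 96.5%
(the 1/255 factors cancel in S and H, so raw channel differences can be used)
Max is R' → H = 60 × (((G-B)/Δ) mod 6) = 60 × (((3-112)/165) mod 6)
  (-109)/165 = -0.6606…; negative, so add 6 → 5.3393…
  H = 60 × 5.3393… = 320.363…° → H = 320.4°
= HSL(320.4°, 96.5%, 33.5%)
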